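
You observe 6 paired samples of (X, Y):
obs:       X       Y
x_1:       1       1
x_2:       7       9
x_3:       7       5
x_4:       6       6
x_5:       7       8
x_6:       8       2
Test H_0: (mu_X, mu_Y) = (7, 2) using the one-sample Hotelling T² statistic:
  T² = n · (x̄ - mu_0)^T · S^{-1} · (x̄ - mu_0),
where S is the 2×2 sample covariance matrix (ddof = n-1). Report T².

Step 1 — sample mean vector:
  mean(X) = (1 + 7 + 7 + 6 + 7 + 8) / 6 = 36/6 = 6
  mean(Y) = (1 + 9 + 5 + 6 + 8 + 2) / 6 = 31/6 = 5.1667
  x̄ = (6, 5.1667),  deviation x̄ - mu_0 = (6, 5.1667) - (7, 2) = (-1, 3.1667).

Step 2 — sample covariance matrix, S[i,j] = (1/(n-1)) · Σ_k (x_{k,i} - mean_i) · (x_{k,j} - mean_j), divisor n-1 = 5:
  S[X,X] = ((-5)·(-5) + (1)·(1) + (1)·(1) + (0)·(0) + (1)·(1) + (2)·(2)) / 5 = 32/5 = 6.4
  S[X,Y] = ((-5)·(-4.1667) + (1)·(3.8333) + (1)·(-0.1667) + (0)·(0.8333) + (1)·(2.8333) + (2)·(-3.1667)) / 5 = 21/5 = 4.2
  S[Y,Y] = ((-4.1667)·(-4.1667) + (3.8333)·(3.8333) + (-0.1667)·(-0.1667) + (0.8333)·(0.8333) + (2.8333)·(2.8333) + (-3.1667)·(-3.1667)) / 5 = 50.8333/5 = 10.1667
  S = [[6.4, 4.2],
 [4.2, 10.1667]].

Step 3 — invert S. det(S) = 6.4·10.1667 - (4.2)² = 47.4267.
  S^{-1} = (1/det) · [[d, -b], [-b, a]] = [[0.2144, -0.0886],
 [-0.0886, 0.1349]].

Step 4 — quadratic form (x̄ - mu_0)^T · S^{-1} · (x̄ - mu_0):
  S^{-1} · (x̄ - mu_0) = (-0.4948, 0.5159),
  (x̄ - mu_0)^T · [...] = (-1)·(-0.4948) + (3.1667)·(0.5159) = 2.1284.

Step 5 — scale by n: T² = 6 · 2.1284 = 12.7706.

T² ≈ 12.7706


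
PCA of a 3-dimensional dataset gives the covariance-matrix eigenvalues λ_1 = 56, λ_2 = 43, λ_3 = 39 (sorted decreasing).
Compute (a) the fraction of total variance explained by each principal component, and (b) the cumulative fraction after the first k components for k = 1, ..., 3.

Step 1 — total variance = trace(Sigma) = Σ λ_i = 56 + 43 + 39 = 138.

Step 2 — fraction explained by component i = λ_i / Σ λ:
  PC1: 56/138 = 0.4058
  PC2: 43/138 = 0.3116
  PC3: 39/138 = 0.2826

Step 3 — cumulative fraction after k components = (λ_1 + ... + λ_k) / Σ λ:
  k = 1: 56/138 = 0.4058
  k = 2: (56 + 43)/138 = 99/138 = 0.7174
  k = 3: (56 + 43 + 39)/138 = 138/138 = 1

Summary (fraction, with percent):

explained: PC1 0.4058 (40.58%), PC2 0.3116 (31.16%), PC3 0.2826 (28.26%);  cumulative: 0.4058, 0.7174, 1


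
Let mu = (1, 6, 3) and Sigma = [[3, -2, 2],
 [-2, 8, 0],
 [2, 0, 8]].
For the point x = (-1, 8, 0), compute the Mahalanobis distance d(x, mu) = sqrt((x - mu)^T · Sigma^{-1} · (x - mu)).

Step 1 — centre the observation: (x - mu) = (-2, 2, -3).

Step 2 — invert Sigma (cofactor / det for 3×3, or solve directly):
  Sigma^{-1} = [[0.5, 0.125, -0.125],
 [0.125, 0.1562, -0.0312],
 [-0.125, -0.0312, 0.1562]].

Step 3 — form the quadratic (x - mu)^T · Sigma^{-1} · (x - mu):
  Sigma^{-1} · (x - mu) = (-0.375, 0.1563, -0.2812).
  (x - mu)^T · [Sigma^{-1} · (x - mu)] = (-2)·(-0.375) + (2)·(0.1563) + (-3)·(-0.2812) = 1.9062.

Step 4 — take square root: d = √(1.9062) ≈ 1.3807.

d(x, mu) = √(1.9062) ≈ 1.3807


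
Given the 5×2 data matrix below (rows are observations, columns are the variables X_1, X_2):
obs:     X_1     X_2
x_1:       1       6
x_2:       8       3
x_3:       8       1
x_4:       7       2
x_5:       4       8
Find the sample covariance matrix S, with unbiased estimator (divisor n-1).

Step 1 — column means:
  mean(X_1) = (1 + 8 + 8 + 7 + 4) / 5 = 28/5 = 5.6
  mean(X_2) = (6 + 3 + 1 + 2 + 8) / 5 = 20/5 = 4

Step 2 — sample covariance S[i,j] = (1/(n-1)) · Σ_k (x_{k,i} - mean_i) · (x_{k,j} - mean_j), with n-1 = 4.
  S[X_1,X_1] = ((-4.6)·(-4.6) + (2.4)·(2.4) + (2.4)·(2.4) + (1.4)·(1.4) + (-1.6)·(-1.6)) / 4 = 37.2/4 = 9.3
  S[X_1,X_2] = ((-4.6)·(2) + (2.4)·(-1) + (2.4)·(-3) + (1.4)·(-2) + (-1.6)·(4)) / 4 = -28/4 = -7
  S[X_2,X_2] = ((2)·(2) + (-1)·(-1) + (-3)·(-3) + (-2)·(-2) + (4)·(4)) / 4 = 34/4 = 8.5

S is symmetric (S[j,i] = S[i,j]). Assembling:

S = [[9.3, -7],
 [-7, 8.5]]


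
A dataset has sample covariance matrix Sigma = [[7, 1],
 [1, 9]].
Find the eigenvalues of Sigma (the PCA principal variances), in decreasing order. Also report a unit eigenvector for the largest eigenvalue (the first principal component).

Step 1 — characteristic polynomial of 2×2 Sigma:
  det(Sigma - λI) = λ² - trace · λ + det = 0.
  trace = 7 + 9 = 16, det = 7·9 - (1)² = 62.
Step 2 — discriminant:
  Δ = trace² - 4·det = 256 - 248 = 8.
Step 3 — eigenvalues:
  λ = (trace ± √Δ)/2 = (16 ± 2.8284)/2,
  λ_1 = 9.4142,  λ_2 = 6.5858.

Step 4 — unit eigenvector for λ_1: solve (Sigma - λ_1 I)v = 0. First row:
  (7 - 9.4142)·v_x + (1)·v_y = 0, i.e. (-2.4142)·v_x + (1)·v_y = 0,
  so v ∝ (b, λ_1 - a) = (1, 2.4142) = u.
  ||u|| = √((1)² + (2.4142)²) = √(6.8284) ≈ 2.6131,
  v_1 = u/||u|| ≈ (0.3827, 0.9239) (||v_1|| = 1).

λ_1 = 9.4142,  λ_2 = 6.5858;  v_1 ≈ (0.3827, 0.9239)


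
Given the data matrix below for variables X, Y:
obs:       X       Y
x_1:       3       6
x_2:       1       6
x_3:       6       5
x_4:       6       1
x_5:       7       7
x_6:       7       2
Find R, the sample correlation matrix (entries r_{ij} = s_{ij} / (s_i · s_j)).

Step 1 — column means:
  mean(X) = (3 + 1 + 6 + 6 + 7 + 7) / 6 = 30/6 = 5
  mean(Y) = (6 + 6 + 5 + 1 + 7 + 2) / 6 = 27/6 = 4.5

Step 2 — sample variances and covariances s[i,j] = (1/(n-1)) · Σ_k (x_{k,i} - mean_i) · (x_{k,j} - mean_j), with n-1 = 5:
  s[X,X] = ((-2)·(-2) + (-4)·(-4) + (1)·(1) + (1)·(1) + (2)·(2) + (2)·(2)) / 5 = 30/5 = 6
  s[X,Y] = ((-2)·(1.5) + (-4)·(1.5) + (1)·(0.5) + (1)·(-3.5) + (2)·(2.5) + (2)·(-2.5)) / 5 = -12/5 = -2.4
  s[Y,Y] = ((1.5)·(1.5) + (1.5)·(1.5) + (0.5)·(0.5) + (-3.5)·(-3.5) + (2.5)·(2.5) + (-2.5)·(-2.5)) / 5 = 29.5/5 = 5.9
  Sample standard deviations s_i = √(s[i,i]):
  s(X) = √(6) = 2.4495
  s(Y) = √(5.9) = 2.429

Step 3 — r_{ij} = s_{ij} / (s_i · s_j):
  r[X,X] = 1 (diagonal).
  r[X,Y] = -2.4 / (2.4495 · 2.429) = -2.4 / 5.9498 = -0.4034
  r[Y,Y] = 1 (diagonal).

R is symmetric with unit diagonal. Assembling:

R = [[1, -0.4034],
 [-0.4034, 1]]


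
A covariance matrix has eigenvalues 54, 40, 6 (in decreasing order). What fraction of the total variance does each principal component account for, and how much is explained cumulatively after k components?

Step 1 — total variance = trace(Sigma) = Σ λ_i = 54 + 40 + 6 = 100.

Step 2 — fraction explained by component i = λ_i / Σ λ:
  PC1: 54/100 = 0.54
  PC2: 40/100 = 0.4
  PC3: 6/100 = 0.06

Step 3 — cumulative fraction after k components = (λ_1 + ... + λ_k) / Σ λ:
  k = 1: 54/100 = 0.54
  k = 2: (54 + 40)/100 = 94/100 = 0.94
  k = 3: (54 + 40 + 6)/100 = 100/100 = 1

Summary (fraction, with percent):

explained: PC1 0.54 (54%), PC2 0.4 (40%), PC3 0.06 (6%);  cumulative: 0.54, 0.94, 1


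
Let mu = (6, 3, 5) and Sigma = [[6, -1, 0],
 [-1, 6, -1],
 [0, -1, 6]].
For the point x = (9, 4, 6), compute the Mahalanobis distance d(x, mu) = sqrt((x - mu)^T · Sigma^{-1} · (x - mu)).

Step 1 — centre the observation: (x - mu) = (3, 1, 1).

Step 2 — invert Sigma (cofactor / det for 3×3, or solve directly):
  Sigma^{-1} = [[0.1716, 0.0294, 0.0049],
 [0.0294, 0.1765, 0.0294],
 [0.0049, 0.0294, 0.1716]].

Step 3 — form the quadratic (x - mu)^T · Sigma^{-1} · (x - mu):
  Sigma^{-1} · (x - mu) = (0.549, 0.2941, 0.2157).
  (x - mu)^T · [Sigma^{-1} · (x - mu)] = (3)·(0.549) + (1)·(0.2941) + (1)·(0.2157) = 2.1569.

Step 4 — take square root: d = √(2.1569) ≈ 1.4686.

d(x, mu) = √(2.1569) ≈ 1.4686


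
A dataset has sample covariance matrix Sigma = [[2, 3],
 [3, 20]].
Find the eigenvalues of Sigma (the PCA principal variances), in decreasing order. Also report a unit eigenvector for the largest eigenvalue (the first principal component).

Step 1 — characteristic polynomial of 2×2 Sigma:
  det(Sigma - λI) = λ² - trace · λ + det = 0.
  trace = 2 + 20 = 22, det = 2·20 - (3)² = 31.
Step 2 — discriminant:
  Δ = trace² - 4·det = 484 - 124 = 360.
Step 3 — eigenvalues:
  λ = (trace ± √Δ)/2 = (22 ± 18.9737)/2,
  λ_1 = 20.4868,  λ_2 = 1.5132.

Step 4 — unit eigenvector for λ_1: solve (Sigma - λ_1 I)v = 0. First row:
  (2 - 20.4868)·v_x + (3)·v_y = 0, i.e. (-18.4868)·v_x + (3)·v_y = 0,
  so v ∝ (b, λ_1 - a) = (3, 18.4868) = u.
  ||u|| = √((3)² + (18.4868)²) = √(350.763) ≈ 18.7287,
  v_1 = u/||u|| ≈ (0.1602, 0.9871) (||v_1|| = 1).

λ_1 = 20.4868,  λ_2 = 1.5132;  v_1 ≈ (0.1602, 0.9871)


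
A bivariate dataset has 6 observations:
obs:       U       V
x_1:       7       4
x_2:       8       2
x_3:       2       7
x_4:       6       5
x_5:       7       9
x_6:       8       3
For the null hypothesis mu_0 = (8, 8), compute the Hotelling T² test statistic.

Step 1 — sample mean vector:
  mean(U) = (7 + 8 + 2 + 6 + 7 + 8) / 6 = 38/6 = 6.3333
  mean(V) = (4 + 2 + 7 + 5 + 9 + 3) / 6 = 30/6 = 5
  x̄ = (6.3333, 5),  deviation x̄ - mu_0 = (6.3333, 5) - (8, 8) = (-1.6667, -3).

Step 2 — sample covariance matrix, S[i,j] = (1/(n-1)) · Σ_k (x_{k,i} - mean_i) · (x_{k,j} - mean_j), divisor n-1 = 5:
  S[U,U] = ((0.6667)·(0.6667) + (1.6667)·(1.6667) + (-4.3333)·(-4.3333) + (-0.3333)·(-0.3333) + (0.6667)·(0.6667) + (1.6667)·(1.6667)) / 5 = 25.3333/5 = 5.0667
  S[U,V] = ((0.6667)·(-1) + (1.6667)·(-3) + (-4.3333)·(2) + (-0.3333)·(0) + (0.6667)·(4) + (1.6667)·(-2)) / 5 = -15/5 = -3
  S[V,V] = ((-1)·(-1) + (-3)·(-3) + (2)·(2) + (0)·(0) + (4)·(4) + (-2)·(-2)) / 5 = 34/5 = 6.8
  S = [[5.0667, -3],
 [-3, 6.8]].

Step 3 — invert S. det(S) = 5.0667·6.8 - (-3)² = 25.4533.
  S^{-1} = (1/det) · [[d, -b], [-b, a]] = [[0.2672, 0.1179],
 [0.1179, 0.1991]].

Step 4 — quadratic form (x̄ - mu_0)^T · S^{-1} · (x̄ - mu_0):
  S^{-1} · (x̄ - mu_0) = (-0.7988, -0.7936),
  (x̄ - mu_0)^T · [...] = (-1.6667)·(-0.7988) + (-3)·(-0.7936) = 3.7122.

Step 5 — scale by n: T² = 6 · 3.7122 = 22.2734.

T² ≈ 22.2734


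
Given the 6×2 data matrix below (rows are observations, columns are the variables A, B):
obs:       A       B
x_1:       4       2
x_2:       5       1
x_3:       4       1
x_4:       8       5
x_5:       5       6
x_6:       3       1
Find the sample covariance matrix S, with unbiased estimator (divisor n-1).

Step 1 — column means:
  mean(A) = (4 + 5 + 4 + 8 + 5 + 3) / 6 = 29/6 = 4.8333
  mean(B) = (2 + 1 + 1 + 5 + 6 + 1) / 6 = 16/6 = 2.6667

Step 2 — sample covariance S[i,j] = (1/(n-1)) · Σ_k (x_{k,i} - mean_i) · (x_{k,j} - mean_j), with n-1 = 5.
  S[A,A] = ((-0.8333)·(-0.8333) + (0.1667)·(0.1667) + (-0.8333)·(-0.8333) + (3.1667)·(3.1667) + (0.1667)·(0.1667) + (-1.8333)·(-1.8333)) / 5 = 14.8333/5 = 2.9667
  S[A,B] = ((-0.8333)·(-0.6667) + (0.1667)·(-1.6667) + (-0.8333)·(-1.6667) + (3.1667)·(2.3333) + (0.1667)·(3.3333) + (-1.8333)·(-1.6667)) / 5 = 12.6667/5 = 2.5333
  S[B,B] = ((-0.6667)·(-0.6667) + (-1.6667)·(-1.6667) + (-1.6667)·(-1.6667) + (2.3333)·(2.3333) + (3.3333)·(3.3333) + (-1.6667)·(-1.6667)) / 5 = 25.3333/5 = 5.0667

S is symmetric (S[j,i] = S[i,j]). Assembling:

S = [[2.9667, 2.5333],
 [2.5333, 5.0667]]


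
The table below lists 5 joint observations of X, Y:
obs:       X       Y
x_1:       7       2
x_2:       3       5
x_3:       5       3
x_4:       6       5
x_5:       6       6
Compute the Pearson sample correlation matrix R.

Step 1 — column means:
  mean(X) = (7 + 3 + 5 + 6 + 6) / 5 = 27/5 = 5.4
  mean(Y) = (2 + 5 + 3 + 5 + 6) / 5 = 21/5 = 4.2

Step 2 — sample variances and covariances s[i,j] = (1/(n-1)) · Σ_k (x_{k,i} - mean_i) · (x_{k,j} - mean_j), with n-1 = 4:
  s[X,X] = ((1.6)·(1.6) + (-2.4)·(-2.4) + (-0.4)·(-0.4) + (0.6)·(0.6) + (0.6)·(0.6)) / 4 = 9.2/4 = 2.3
  s[X,Y] = ((1.6)·(-2.2) + (-2.4)·(0.8) + (-0.4)·(-1.2) + (0.6)·(0.8) + (0.6)·(1.8)) / 4 = -3.4/4 = -0.85
  s[Y,Y] = ((-2.2)·(-2.2) + (0.8)·(0.8) + (-1.2)·(-1.2) + (0.8)·(0.8) + (1.8)·(1.8)) / 4 = 10.8/4 = 2.7
  Sample standard deviations s_i = √(s[i,i]):
  s(X) = √(2.3) = 1.5166
  s(Y) = √(2.7) = 1.6432

Step 3 — r_{ij} = s_{ij} / (s_i · s_j):
  r[X,X] = 1 (diagonal).
  r[X,Y] = -0.85 / (1.5166 · 1.6432) = -0.85 / 2.492 = -0.3411
  r[Y,Y] = 1 (diagonal).

R is symmetric with unit diagonal. Assembling:

R = [[1, -0.3411],
 [-0.3411, 1]]


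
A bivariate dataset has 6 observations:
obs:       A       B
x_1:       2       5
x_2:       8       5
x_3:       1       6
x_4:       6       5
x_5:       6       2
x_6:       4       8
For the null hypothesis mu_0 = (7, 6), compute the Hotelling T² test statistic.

Step 1 — sample mean vector:
  mean(A) = (2 + 8 + 1 + 6 + 6 + 4) / 6 = 27/6 = 4.5
  mean(B) = (5 + 5 + 6 + 5 + 2 + 8) / 6 = 31/6 = 5.1667
  x̄ = (4.5, 5.1667),  deviation x̄ - mu_0 = (4.5, 5.1667) - (7, 6) = (-2.5, -0.8333).

Step 2 — sample covariance matrix, S[i,j] = (1/(n-1)) · Σ_k (x_{k,i} - mean_i) · (x_{k,j} - mean_j), divisor n-1 = 5:
  S[A,A] = ((-2.5)·(-2.5) + (3.5)·(3.5) + (-3.5)·(-3.5) + (1.5)·(1.5) + (1.5)·(1.5) + (-0.5)·(-0.5)) / 5 = 35.5/5 = 7.1
  S[A,B] = ((-2.5)·(-0.1667) + (3.5)·(-0.1667) + (-3.5)·(0.8333) + (1.5)·(-0.1667) + (1.5)·(-3.1667) + (-0.5)·(2.8333)) / 5 = -9.5/5 = -1.9
  S[B,B] = ((-0.1667)·(-0.1667) + (-0.1667)·(-0.1667) + (0.8333)·(0.8333) + (-0.1667)·(-0.1667) + (-3.1667)·(-3.1667) + (2.8333)·(2.8333)) / 5 = 18.8333/5 = 3.7667
  S = [[7.1, -1.9],
 [-1.9, 3.7667]].

Step 3 — invert S. det(S) = 7.1·3.7667 - (-1.9)² = 23.1333.
  S^{-1} = (1/det) · [[d, -b], [-b, a]] = [[0.1628, 0.0821],
 [0.0821, 0.3069]].

Step 4 — quadratic form (x̄ - mu_0)^T · S^{-1} · (x̄ - mu_0):
  S^{-1} · (x̄ - mu_0) = (-0.4755, -0.4611),
  (x̄ - mu_0)^T · [...] = (-2.5)·(-0.4755) + (-0.8333)·(-0.4611) = 1.573.

Step 5 — scale by n: T² = 6 · 1.573 = 9.438.

T² ≈ 9.438


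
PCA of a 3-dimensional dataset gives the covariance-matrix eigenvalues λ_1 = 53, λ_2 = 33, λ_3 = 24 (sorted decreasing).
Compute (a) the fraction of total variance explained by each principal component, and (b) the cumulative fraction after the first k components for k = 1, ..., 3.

Step 1 — total variance = trace(Sigma) = Σ λ_i = 53 + 33 + 24 = 110.

Step 2 — fraction explained by component i = λ_i / Σ λ:
  PC1: 53/110 = 0.4818
  PC2: 33/110 = 0.3
  PC3: 24/110 = 0.2182

Step 3 — cumulative fraction after k components = (λ_1 + ... + λ_k) / Σ λ:
  k = 1: 53/110 = 0.4818
  k = 2: (53 + 33)/110 = 86/110 = 0.7818
  k = 3: (53 + 33 + 24)/110 = 110/110 = 1

Summary (fraction, with percent):

explained: PC1 0.4818 (48.18%), PC2 0.3 (30%), PC3 0.2182 (21.82%);  cumulative: 0.4818, 0.7818, 1


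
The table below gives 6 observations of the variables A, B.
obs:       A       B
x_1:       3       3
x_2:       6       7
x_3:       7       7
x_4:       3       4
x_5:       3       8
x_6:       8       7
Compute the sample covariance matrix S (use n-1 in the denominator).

Step 1 — column means:
  mean(A) = (3 + 6 + 7 + 3 + 3 + 8) / 6 = 30/6 = 5
  mean(B) = (3 + 7 + 7 + 4 + 8 + 7) / 6 = 36/6 = 6

Step 2 — sample covariance S[i,j] = (1/(n-1)) · Σ_k (x_{k,i} - mean_i) · (x_{k,j} - mean_j), with n-1 = 5.
  S[A,A] = ((-2)·(-2) + (1)·(1) + (2)·(2) + (-2)·(-2) + (-2)·(-2) + (3)·(3)) / 5 = 26/5 = 5.2
  S[A,B] = ((-2)·(-3) + (1)·(1) + (2)·(1) + (-2)·(-2) + (-2)·(2) + (3)·(1)) / 5 = 12/5 = 2.4
  S[B,B] = ((-3)·(-3) + (1)·(1) + (1)·(1) + (-2)·(-2) + (2)·(2) + (1)·(1)) / 5 = 20/5 = 4

S is symmetric (S[j,i] = S[i,j]). Assembling:

S = [[5.2, 2.4],
 [2.4, 4]]


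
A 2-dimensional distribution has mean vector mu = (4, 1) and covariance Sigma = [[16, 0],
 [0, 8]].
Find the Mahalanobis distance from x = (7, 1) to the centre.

Step 1 — centre the observation: (x - mu) = (3, 0).

Step 2 — invert Sigma. det(Sigma) = 16·8 - (0)² = 128.
  Sigma^{-1} = (1/det) · [[d, -b], [-b, a]] = [[0.0625, 0],
 [0, 0.125]].

Step 3 — form the quadratic (x - mu)^T · Sigma^{-1} · (x - mu):
  Sigma^{-1} · (x - mu) = (0.1875, 0).
  (x - mu)^T · [Sigma^{-1} · (x - mu)] = (3)·(0.1875) + (0)·(0) = 0.5625.

Step 4 — take square root: d = √(0.5625) ≈ 0.75.

d(x, mu) = √(0.5625) ≈ 0.75


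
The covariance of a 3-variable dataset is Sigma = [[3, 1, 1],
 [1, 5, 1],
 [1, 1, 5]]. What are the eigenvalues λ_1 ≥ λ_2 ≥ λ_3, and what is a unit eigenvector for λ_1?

Step 1 — characteristic polynomial p(λ) = det(λI - Sigma) = λ³ - tr·λ² + c_1·λ - det, where tr = trace, c_1 = sum of the principal 2×2 minors, det = det(Sigma):
  tr = 3 + 5 + 5 = 13,
  c_1 = (3·5 - (1)²) + (3·5 - (1)²) + (5·5 - (1)²) = 14 + 14 + 24 = 52,
  det = 3·(5·5 - (1)²) - (1)·((1)·5 - (1)·(1)) + (1)·((1)·(1) - 5·(1)) = 3·(24) - (1)·(4) + (1)·(-4) = 64.
  So p(λ) = λ³ - 13λ² + 52λ - 64.
Step 2 — look for an integer root (rational root theorem: any rational root is an integer divisor of 64). Testing λ = 4:
  p(4) = 64 - 208 + 208 - 64 = 0  ✓
  Dividing out (λ - 4): p(λ) = (λ - 4)(λ² - 9λ + 16).
Step 3 — remaining eigenvalues from the quadratic λ² - 9λ + 16 = 0:
  Δ = 9² - 4·16 = 81 - 64 = 17,  λ = (9 ± √17)/2 = (9 ± 4.1231)/2 ≈ 6.5616 or 2.4384.
  Sorted: λ_1 = 6.5616,  λ_2 = 4,  λ_3 = 2.4384  (check: sum = 13 = tr ✓).

Step 4 — unit eigenvector for λ_1 ≈ 6.5616: v spans the null space of (Sigma - λ_1 I), whose rows are
  r_1 = (-3.5616, 1, 1),  r_2 = (1, -1.5616, 1),  r_3 = (1, 1, -1.5616).
  v is orthogonal to every row, so take v ∝ r_1 × r_2 = ((1)·(1) - (1)·(-1.5616), (1)·(1) - (-3.5616)·(1), (-3.5616)·(-1.5616) - (1)·(1)) ≈ (2.5616, 4.5616, 4.5616).
  Let u = (2.5616, 4.5616, 4.5616).
  ||u|| = √((2.5616)² + (4.5616)² + (4.5616)²) = √(48.1771) ≈ 6.941,  v_1 = u/||u|| ≈ (0.369, 0.6572, 0.6572) (||v_1|| = 1).

λ_1 = 6.5616,  λ_2 = 4,  λ_3 = 2.4384;  v_1 ≈ (0.369, 0.6572, 0.6572)


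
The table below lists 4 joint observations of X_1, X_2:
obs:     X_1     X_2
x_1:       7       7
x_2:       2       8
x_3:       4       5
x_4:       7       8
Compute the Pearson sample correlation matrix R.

Step 1 — column means:
  mean(X_1) = (7 + 2 + 4 + 7) / 4 = 20/4 = 5
  mean(X_2) = (7 + 8 + 5 + 8) / 4 = 28/4 = 7

Step 2 — sample variances and covariances s[i,j] = (1/(n-1)) · Σ_k (x_{k,i} - mean_i) · (x_{k,j} - mean_j), with n-1 = 3:
  s[X_1,X_1] = ((2)·(2) + (-3)·(-3) + (-1)·(-1) + (2)·(2)) / 3 = 18/3 = 6
  s[X_1,X_2] = ((2)·(0) + (-3)·(1) + (-1)·(-2) + (2)·(1)) / 3 = 1/3 = 0.3333
  s[X_2,X_2] = ((0)·(0) + (1)·(1) + (-2)·(-2) + (1)·(1)) / 3 = 6/3 = 2
  Sample standard deviations s_i = √(s[i,i]):
  s(X_1) = √(6) = 2.4495
  s(X_2) = √(2) = 1.4142

Step 3 — r_{ij} = s_{ij} / (s_i · s_j):
  r[X_1,X_1] = 1 (diagonal).
  r[X_1,X_2] = 0.3333 / (2.4495 · 1.4142) = 0.3333 / 3.4641 = 0.0962
  r[X_2,X_2] = 1 (diagonal).

R is symmetric with unit diagonal. Assembling:

R = [[1, 0.0962],
 [0.0962, 1]]


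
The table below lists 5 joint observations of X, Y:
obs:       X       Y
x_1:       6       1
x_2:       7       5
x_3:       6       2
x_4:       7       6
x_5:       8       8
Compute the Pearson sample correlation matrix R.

Step 1 — column means:
  mean(X) = (6 + 7 + 6 + 7 + 8) / 5 = 34/5 = 6.8
  mean(Y) = (1 + 5 + 2 + 6 + 8) / 5 = 22/5 = 4.4

Step 2 — sample variances and covariances s[i,j] = (1/(n-1)) · Σ_k (x_{k,i} - mean_i) · (x_{k,j} - mean_j), with n-1 = 4:
  s[X,X] = ((-0.8)·(-0.8) + (0.2)·(0.2) + (-0.8)·(-0.8) + (0.2)·(0.2) + (1.2)·(1.2)) / 4 = 2.8/4 = 0.7
  s[X,Y] = ((-0.8)·(-3.4) + (0.2)·(0.6) + (-0.8)·(-2.4) + (0.2)·(1.6) + (1.2)·(3.6)) / 4 = 9.4/4 = 2.35
  s[Y,Y] = ((-3.4)·(-3.4) + (0.6)·(0.6) + (-2.4)·(-2.4) + (1.6)·(1.6) + (3.6)·(3.6)) / 4 = 33.2/4 = 8.3
  Sample standard deviations s_i = √(s[i,i]):
  s(X) = √(0.7) = 0.8367
  s(Y) = √(8.3) = 2.881

Step 3 — r_{ij} = s_{ij} / (s_i · s_j):
  r[X,X] = 1 (diagonal).
  r[X,Y] = 2.35 / (0.8367 · 2.881) = 2.35 / 2.4104 = 0.9749
  r[Y,Y] = 1 (diagonal).

R is symmetric with unit diagonal. Assembling:

R = [[1, 0.9749],
 [0.9749, 1]]


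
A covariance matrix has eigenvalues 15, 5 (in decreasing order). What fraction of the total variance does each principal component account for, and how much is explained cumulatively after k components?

Step 1 — total variance = trace(Sigma) = Σ λ_i = 15 + 5 = 20.

Step 2 — fraction explained by component i = λ_i / Σ λ:
  PC1: 15/20 = 0.75
  PC2: 5/20 = 0.25

Step 3 — cumulative fraction after k components = (λ_1 + ... + λ_k) / Σ λ:
  k = 1: 15/20 = 0.75
  k = 2: (15 + 5)/20 = 20/20 = 1

Summary (fraction, with percent):

explained: PC1 0.75 (75%), PC2 0.25 (25%);  cumulative: 0.75, 1


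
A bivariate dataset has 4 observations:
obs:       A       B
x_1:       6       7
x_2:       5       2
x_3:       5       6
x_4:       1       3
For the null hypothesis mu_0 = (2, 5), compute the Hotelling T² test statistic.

Step 1 — sample mean vector:
  mean(A) = (6 + 5 + 5 + 1) / 4 = 17/4 = 4.25
  mean(B) = (7 + 2 + 6 + 3) / 4 = 18/4 = 4.5
  x̄ = (4.25, 4.5),  deviation x̄ - mu_0 = (4.25, 4.5) - (2, 5) = (2.25, -0.5).

Step 2 — sample covariance matrix, S[i,j] = (1/(n-1)) · Σ_k (x_{k,i} - mean_i) · (x_{k,j} - mean_j), divisor n-1 = 3:
  S[A,A] = ((1.75)·(1.75) + (0.75)·(0.75) + (0.75)·(0.75) + (-3.25)·(-3.25)) / 3 = 14.75/3 = 4.9167
  S[A,B] = ((1.75)·(2.5) + (0.75)·(-2.5) + (0.75)·(1.5) + (-3.25)·(-1.5)) / 3 = 8.5/3 = 2.8333
  S[B,B] = ((2.5)·(2.5) + (-2.5)·(-2.5) + (1.5)·(1.5) + (-1.5)·(-1.5)) / 3 = 17/3 = 5.6667
  S = [[4.9167, 2.8333],
 [2.8333, 5.6667]].

Step 3 — invert S. det(S) = 4.9167·5.6667 - (2.8333)² = 19.8333.
  S^{-1} = (1/det) · [[d, -b], [-b, a]] = [[0.2857, -0.1429],
 [-0.1429, 0.2479]].

Step 4 — quadratic form (x̄ - mu_0)^T · S^{-1} · (x̄ - mu_0):
  S^{-1} · (x̄ - mu_0) = (0.7143, -0.4454),
  (x̄ - mu_0)^T · [...] = (2.25)·(0.7143) + (-0.5)·(-0.4454) = 1.8298.

Step 5 — scale by n: T² = 4 · 1.8298 = 7.3193.

T² ≈ 7.3193


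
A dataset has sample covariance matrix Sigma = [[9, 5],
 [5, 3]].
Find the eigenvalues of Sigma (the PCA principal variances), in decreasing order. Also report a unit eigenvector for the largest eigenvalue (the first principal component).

Step 1 — characteristic polynomial of 2×2 Sigma:
  det(Sigma - λI) = λ² - trace · λ + det = 0.
  trace = 9 + 3 = 12, det = 9·3 - (5)² = 2.
Step 2 — discriminant:
  Δ = trace² - 4·det = 144 - 8 = 136.
Step 3 — eigenvalues:
  λ = (trace ± √Δ)/2 = (12 ± 11.6619)/2,
  λ_1 = 11.831,  λ_2 = 0.169.

Step 4 — unit eigenvector for λ_1: solve (Sigma - λ_1 I)v = 0. First row:
  (9 - 11.831)·v_x + (5)·v_y = 0, i.e. (-2.831)·v_x + (5)·v_y = 0,
  so v ∝ (b, λ_1 - a) = (5, 2.831) = u.
  ||u|| = √((5)² + (2.831)²) = √(33.0143) ≈ 5.7458,
  v_1 = u/||u|| ≈ (0.8702, 0.4927) (||v_1|| = 1).

λ_1 = 11.831,  λ_2 = 0.169;  v_1 ≈ (0.8702, 0.4927)


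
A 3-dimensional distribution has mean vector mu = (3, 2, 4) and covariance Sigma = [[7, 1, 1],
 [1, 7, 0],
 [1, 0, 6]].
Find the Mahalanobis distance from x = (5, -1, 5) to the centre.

Step 1 — centre the observation: (x - mu) = (2, -3, 1).

Step 2 — invert Sigma (cofactor / det for 3×3, or solve directly):
  Sigma^{-1} = [[0.1495, -0.0214, -0.0249],
 [-0.0214, 0.1459, 0.0036],
 [-0.0249, 0.0036, 0.1708]].

Step 3 — form the quadratic (x - mu)^T · Sigma^{-1} · (x - mu):
  Sigma^{-1} · (x - mu) = (0.3381, -0.4769, 0.1103).
  (x - mu)^T · [Sigma^{-1} · (x - mu)] = (2)·(0.3381) + (-3)·(-0.4769) + (1)·(0.1103) = 2.2171.

Step 4 — take square root: d = √(2.2171) ≈ 1.489.

d(x, mu) = √(2.2171) ≈ 1.489


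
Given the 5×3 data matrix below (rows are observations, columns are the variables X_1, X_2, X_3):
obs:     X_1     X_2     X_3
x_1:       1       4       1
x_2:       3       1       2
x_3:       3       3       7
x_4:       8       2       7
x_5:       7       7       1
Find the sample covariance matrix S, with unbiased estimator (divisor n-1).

Step 1 — column means:
  mean(X_1) = (1 + 3 + 3 + 8 + 7) / 5 = 22/5 = 4.4
  mean(X_2) = (4 + 1 + 3 + 2 + 7) / 5 = 17/5 = 3.4
  mean(X_3) = (1 + 2 + 7 + 7 + 1) / 5 = 18/5 = 3.6

Step 2 — sample covariance S[i,j] = (1/(n-1)) · Σ_k (x_{k,i} - mean_i) · (x_{k,j} - mean_j), with n-1 = 4.
  S[X_1,X_1] = ((-3.4)·(-3.4) + (-1.4)·(-1.4) + (-1.4)·(-1.4) + (3.6)·(3.6) + (2.6)·(2.6)) / 4 = 35.2/4 = 8.8
  S[X_1,X_2] = ((-3.4)·(0.6) + (-1.4)·(-2.4) + (-1.4)·(-0.4) + (3.6)·(-1.4) + (2.6)·(3.6)) / 4 = 6.2/4 = 1.55
  S[X_1,X_3] = ((-3.4)·(-2.6) + (-1.4)·(-1.6) + (-1.4)·(3.4) + (3.6)·(3.4) + (2.6)·(-2.6)) / 4 = 11.8/4 = 2.95
  S[X_2,X_2] = ((0.6)·(0.6) + (-2.4)·(-2.4) + (-0.4)·(-0.4) + (-1.4)·(-1.4) + (3.6)·(3.6)) / 4 = 21.2/4 = 5.3
  S[X_2,X_3] = ((0.6)·(-2.6) + (-2.4)·(-1.6) + (-0.4)·(3.4) + (-1.4)·(3.4) + (3.6)·(-2.6)) / 4 = -13.2/4 = -3.3
  S[X_3,X_3] = ((-2.6)·(-2.6) + (-1.6)·(-1.6) + (3.4)·(3.4) + (3.4)·(3.4) + (-2.6)·(-2.6)) / 4 = 39.2/4 = 9.8

S is symmetric (S[j,i] = S[i,j]). Assembling:

S = [[8.8, 1.55, 2.95],
 [1.55, 5.3, -3.3],
 [2.95, -3.3, 9.8]]


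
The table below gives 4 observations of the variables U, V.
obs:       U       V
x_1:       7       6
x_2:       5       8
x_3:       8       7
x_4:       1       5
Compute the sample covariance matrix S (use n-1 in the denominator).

Step 1 — column means:
  mean(U) = (7 + 5 + 8 + 1) / 4 = 21/4 = 5.25
  mean(V) = (6 + 8 + 7 + 5) / 4 = 26/4 = 6.5

Step 2 — sample covariance S[i,j] = (1/(n-1)) · Σ_k (x_{k,i} - mean_i) · (x_{k,j} - mean_j), with n-1 = 3.
  S[U,U] = ((1.75)·(1.75) + (-0.25)·(-0.25) + (2.75)·(2.75) + (-4.25)·(-4.25)) / 3 = 28.75/3 = 9.5833
  S[U,V] = ((1.75)·(-0.5) + (-0.25)·(1.5) + (2.75)·(0.5) + (-4.25)·(-1.5)) / 3 = 6.5/3 = 2.1667
  S[V,V] = ((-0.5)·(-0.5) + (1.5)·(1.5) + (0.5)·(0.5) + (-1.5)·(-1.5)) / 3 = 5/3 = 1.6667

S is symmetric (S[j,i] = S[i,j]). Assembling:

S = [[9.5833, 2.1667],
 [2.1667, 1.6667]]


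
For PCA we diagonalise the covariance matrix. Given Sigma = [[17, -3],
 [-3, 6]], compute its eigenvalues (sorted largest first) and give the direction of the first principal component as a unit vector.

Step 1 — characteristic polynomial of 2×2 Sigma:
  det(Sigma - λI) = λ² - trace · λ + det = 0.
  trace = 17 + 6 = 23, det = 17·6 - (-3)² = 93.
Step 2 — discriminant:
  Δ = trace² - 4·det = 529 - 372 = 157.
Step 3 — eigenvalues:
  λ = (trace ± √Δ)/2 = (23 ± 12.53)/2,
  λ_1 = 17.765,  λ_2 = 5.235.

Step 4 — unit eigenvector for λ_1: solve (Sigma - λ_1 I)v = 0. First row:
  (17 - 17.765)·v_x + (-3)·v_y = 0, i.e. (-0.765)·v_x + (-3)·v_y = 0,
  so v ∝ (b, λ_1 - a) = (-3, 0.765); multiply by -1 so the first entry is positive: u = (3, -0.765).
  ||u|| = √((3)² + (-0.765)²) = √(9.5852) ≈ 3.096,
  v_1 = u/||u|| ≈ (0.969, -0.2471) (||v_1|| = 1).

λ_1 = 17.765,  λ_2 = 5.235;  v_1 ≈ (0.969, -0.2471)


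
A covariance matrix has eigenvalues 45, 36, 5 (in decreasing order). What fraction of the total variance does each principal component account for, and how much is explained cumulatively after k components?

Step 1 — total variance = trace(Sigma) = Σ λ_i = 45 + 36 + 5 = 86.

Step 2 — fraction explained by component i = λ_i / Σ λ:
  PC1: 45/86 = 0.5233
  PC2: 36/86 = 0.4186
  PC3: 5/86 = 0.0581

Step 3 — cumulative fraction after k components = (λ_1 + ... + λ_k) / Σ λ:
  k = 1: 45/86 = 0.5233
  k = 2: (45 + 36)/86 = 81/86 = 0.9419
  k = 3: (45 + 36 + 5)/86 = 86/86 = 1

Summary (fraction, with percent):

explained: PC1 0.5233 (52.33%), PC2 0.4186 (41.86%), PC3 0.0581 (5.81%);  cumulative: 0.5233, 0.9419, 1


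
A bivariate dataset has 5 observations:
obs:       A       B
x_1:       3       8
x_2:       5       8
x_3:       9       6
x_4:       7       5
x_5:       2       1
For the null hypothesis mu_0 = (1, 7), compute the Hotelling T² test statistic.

Step 1 — sample mean vector:
  mean(A) = (3 + 5 + 9 + 7 + 2) / 5 = 26/5 = 5.2
  mean(B) = (8 + 8 + 6 + 5 + 1) / 5 = 28/5 = 5.6
  x̄ = (5.2, 5.6),  deviation x̄ - mu_0 = (5.2, 5.6) - (1, 7) = (4.2, -1.4).

Step 2 — sample covariance matrix, S[i,j] = (1/(n-1)) · Σ_k (x_{k,i} - mean_i) · (x_{k,j} - mean_j), divisor n-1 = 4:
  S[A,A] = ((-2.2)·(-2.2) + (-0.2)·(-0.2) + (3.8)·(3.8) + (1.8)·(1.8) + (-3.2)·(-3.2)) / 4 = 32.8/4 = 8.2
  S[A,B] = ((-2.2)·(2.4) + (-0.2)·(2.4) + (3.8)·(0.4) + (1.8)·(-0.6) + (-3.2)·(-4.6)) / 4 = 9.4/4 = 2.35
  S[B,B] = ((2.4)·(2.4) + (2.4)·(2.4) + (0.4)·(0.4) + (-0.6)·(-0.6) + (-4.6)·(-4.6)) / 4 = 33.2/4 = 8.3
  S = [[8.2, 2.35],
 [2.35, 8.3]].

Step 3 — invert S. det(S) = 8.2·8.3 - (2.35)² = 62.5375.
  S^{-1} = (1/det) · [[d, -b], [-b, a]] = [[0.1327, -0.0376],
 [-0.0376, 0.1311]].

Step 4 — quadratic form (x̄ - mu_0)^T · S^{-1} · (x̄ - mu_0):
  S^{-1} · (x̄ - mu_0) = (0.61, -0.3414),
  (x̄ - mu_0)^T · [...] = (4.2)·(0.61) + (-1.4)·(-0.3414) = 3.0401.

Step 5 — scale by n: T² = 5 · 3.0401 = 15.2005.

T² ≈ 15.2005


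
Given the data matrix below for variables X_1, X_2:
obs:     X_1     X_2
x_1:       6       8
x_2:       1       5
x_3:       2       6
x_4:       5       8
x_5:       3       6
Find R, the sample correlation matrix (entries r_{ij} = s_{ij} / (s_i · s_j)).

Step 1 — column means:
  mean(X_1) = (6 + 1 + 2 + 5 + 3) / 5 = 17/5 = 3.4
  mean(X_2) = (8 + 5 + 6 + 8 + 6) / 5 = 33/5 = 6.6

Step 2 — sample variances and covariances s[i,j] = (1/(n-1)) · Σ_k (x_{k,i} - mean_i) · (x_{k,j} - mean_j), with n-1 = 4:
  s[X_1,X_1] = ((2.6)·(2.6) + (-2.4)·(-2.4) + (-1.4)·(-1.4) + (1.6)·(1.6) + (-0.4)·(-0.4)) / 4 = 17.2/4 = 4.3
  s[X_1,X_2] = ((2.6)·(1.4) + (-2.4)·(-1.6) + (-1.4)·(-0.6) + (1.6)·(1.4) + (-0.4)·(-0.6)) / 4 = 10.8/4 = 2.7
  s[X_2,X_2] = ((1.4)·(1.4) + (-1.6)·(-1.6) + (-0.6)·(-0.6) + (1.4)·(1.4) + (-0.6)·(-0.6)) / 4 = 7.2/4 = 1.8
  Sample standard deviations s_i = √(s[i,i]):
  s(X_1) = √(4.3) = 2.0736
  s(X_2) = √(1.8) = 1.3416

Step 3 — r_{ij} = s_{ij} / (s_i · s_j):
  r[X_1,X_1] = 1 (diagonal).
  r[X_1,X_2] = 2.7 / (2.0736 · 1.3416) = 2.7 / 2.7821 = 0.9705
  r[X_2,X_2] = 1 (diagonal).

R is symmetric with unit diagonal. Assembling:

R = [[1, 0.9705],
 [0.9705, 1]]


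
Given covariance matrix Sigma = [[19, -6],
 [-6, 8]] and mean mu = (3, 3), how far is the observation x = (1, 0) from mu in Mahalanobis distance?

Step 1 — centre the observation: (x - mu) = (-2, -3).

Step 2 — invert Sigma. det(Sigma) = 19·8 - (-6)² = 116.
  Sigma^{-1} = (1/det) · [[d, -b], [-b, a]] = [[0.069, 0.0517],
 [0.0517, 0.1638]].

Step 3 — form the quadratic (x - mu)^T · Sigma^{-1} · (x - mu):
  Sigma^{-1} · (x - mu) = (-0.2931, -0.5948).
  (x - mu)^T · [Sigma^{-1} · (x - mu)] = (-2)·(-0.2931) + (-3)·(-0.5948) = 2.3707.

Step 4 — take square root: d = √(2.3707) ≈ 1.5397.

d(x, mu) = √(2.3707) ≈ 1.5397


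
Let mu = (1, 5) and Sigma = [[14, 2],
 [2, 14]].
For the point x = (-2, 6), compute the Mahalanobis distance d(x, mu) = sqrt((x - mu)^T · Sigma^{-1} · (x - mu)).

Step 1 — centre the observation: (x - mu) = (-3, 1).

Step 2 — invert Sigma. det(Sigma) = 14·14 - (2)² = 192.
  Sigma^{-1} = (1/det) · [[d, -b], [-b, a]] = [[0.0729, -0.0104],
 [-0.0104, 0.0729]].

Step 3 — form the quadratic (x - mu)^T · Sigma^{-1} · (x - mu):
  Sigma^{-1} · (x - mu) = (-0.2292, 0.1042).
  (x - mu)^T · [Sigma^{-1} · (x - mu)] = (-3)·(-0.2292) + (1)·(0.1042) = 0.7917.

Step 4 — take square root: d = √(0.7917) ≈ 0.8898.

d(x, mu) = √(0.7917) ≈ 0.8898


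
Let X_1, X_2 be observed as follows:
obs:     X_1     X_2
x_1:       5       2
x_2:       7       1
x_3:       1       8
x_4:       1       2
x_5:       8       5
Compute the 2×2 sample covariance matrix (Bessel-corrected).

Step 1 — column means:
  mean(X_1) = (5 + 7 + 1 + 1 + 8) / 5 = 22/5 = 4.4
  mean(X_2) = (2 + 1 + 8 + 2 + 5) / 5 = 18/5 = 3.6

Step 2 — sample covariance S[i,j] = (1/(n-1)) · Σ_k (x_{k,i} - mean_i) · (x_{k,j} - mean_j), with n-1 = 4.
  S[X_1,X_1] = ((0.6)·(0.6) + (2.6)·(2.6) + (-3.4)·(-3.4) + (-3.4)·(-3.4) + (3.6)·(3.6)) / 4 = 43.2/4 = 10.8
  S[X_1,X_2] = ((0.6)·(-1.6) + (2.6)·(-2.6) + (-3.4)·(4.4) + (-3.4)·(-1.6) + (3.6)·(1.4)) / 4 = -12.2/4 = -3.05
  S[X_2,X_2] = ((-1.6)·(-1.6) + (-2.6)·(-2.6) + (4.4)·(4.4) + (-1.6)·(-1.6) + (1.4)·(1.4)) / 4 = 33.2/4 = 8.3

S is symmetric (S[j,i] = S[i,j]). Assembling:

S = [[10.8, -3.05],
 [-3.05, 8.3]]


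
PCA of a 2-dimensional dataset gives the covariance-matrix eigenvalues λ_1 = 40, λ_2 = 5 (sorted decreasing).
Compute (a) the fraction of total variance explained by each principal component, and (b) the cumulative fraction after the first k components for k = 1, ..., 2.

Step 1 — total variance = trace(Sigma) = Σ λ_i = 40 + 5 = 45.

Step 2 — fraction explained by component i = λ_i / Σ λ:
  PC1: 40/45 = 0.8889
  PC2: 5/45 = 0.1111

Step 3 — cumulative fraction after k components = (λ_1 + ... + λ_k) / Σ λ:
  k = 1: 40/45 = 0.8889
  k = 2: (40 + 5)/45 = 45/45 = 1

Summary (fraction, with percent):

explained: PC1 0.8889 (88.89%), PC2 0.1111 (11.11%);  cumulative: 0.8889, 1


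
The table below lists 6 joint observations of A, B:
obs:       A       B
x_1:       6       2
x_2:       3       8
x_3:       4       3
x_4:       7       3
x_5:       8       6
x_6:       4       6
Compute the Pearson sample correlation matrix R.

Step 1 — column means:
  mean(A) = (6 + 3 + 4 + 7 + 8 + 4) / 6 = 32/6 = 5.3333
  mean(B) = (2 + 8 + 3 + 3 + 6 + 6) / 6 = 28/6 = 4.6667

Step 2 — sample variances and covariances s[i,j] = (1/(n-1)) · Σ_k (x_{k,i} - mean_i) · (x_{k,j} - mean_j), with n-1 = 5:
  s[A,A] = ((0.6667)·(0.6667) + (-2.3333)·(-2.3333) + (-1.3333)·(-1.3333) + (1.6667)·(1.6667) + (2.6667)·(2.6667) + (-1.3333)·(-1.3333)) / 5 = 19.3333/5 = 3.8667
  s[A,B] = ((0.6667)·(-2.6667) + (-2.3333)·(3.3333) + (-1.3333)·(-1.6667) + (1.6667)·(-1.6667) + (2.6667)·(1.3333) + (-1.3333)·(1.3333)) / 5 = -8.3333/5 = -1.6667
  s[B,B] = ((-2.6667)·(-2.6667) + (3.3333)·(3.3333) + (-1.6667)·(-1.6667) + (-1.6667)·(-1.6667) + (1.3333)·(1.3333) + (1.3333)·(1.3333)) / 5 = 27.3333/5 = 5.4667
  Sample standard deviations s_i = √(s[i,i]):
  s(A) = √(3.8667) = 1.9664
  s(B) = √(5.4667) = 2.3381

Step 3 — r_{ij} = s_{ij} / (s_i · s_j):
  r[A,A] = 1 (diagonal).
  r[A,B] = -1.6667 / (1.9664 · 2.3381) = -1.6667 / 4.5976 = -0.3625
  r[B,B] = 1 (diagonal).

R is symmetric with unit diagonal. Assembling:

R = [[1, -0.3625],
 [-0.3625, 1]]


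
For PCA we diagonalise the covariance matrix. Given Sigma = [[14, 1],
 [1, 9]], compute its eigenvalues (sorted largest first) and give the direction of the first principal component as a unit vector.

Step 1 — characteristic polynomial of 2×2 Sigma:
  det(Sigma - λI) = λ² - trace · λ + det = 0.
  trace = 14 + 9 = 23, det = 14·9 - (1)² = 125.
Step 2 — discriminant:
  Δ = trace² - 4·det = 529 - 500 = 29.
Step 3 — eigenvalues:
  λ = (trace ± √Δ)/2 = (23 ± 5.3852)/2,
  λ_1 = 14.1926,  λ_2 = 8.8074.

Step 4 — unit eigenvector for λ_1: solve (Sigma - λ_1 I)v = 0. First row:
  (14 - 14.1926)·v_x + (1)·v_y = 0, i.e. (-0.1926)·v_x + (1)·v_y = 0,
  so v ∝ (b, λ_1 - a) = (1, 0.1926) = u.
  ||u|| = √((1)² + (0.1926)²) = √(1.0371) ≈ 1.0184,
  v_1 = u/||u|| ≈ (0.982, 0.1891) (||v_1|| = 1).

λ_1 = 14.1926,  λ_2 = 8.8074;  v_1 ≈ (0.982, 0.1891)


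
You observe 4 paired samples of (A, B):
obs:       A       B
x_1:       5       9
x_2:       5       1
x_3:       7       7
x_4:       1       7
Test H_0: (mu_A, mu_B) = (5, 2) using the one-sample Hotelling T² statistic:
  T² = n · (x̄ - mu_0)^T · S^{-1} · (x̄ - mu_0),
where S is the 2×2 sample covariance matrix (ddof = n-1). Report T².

Step 1 — sample mean vector:
  mean(A) = (5 + 5 + 7 + 1) / 4 = 18/4 = 4.5
  mean(B) = (9 + 1 + 7 + 7) / 4 = 24/4 = 6
  x̄ = (4.5, 6),  deviation x̄ - mu_0 = (4.5, 6) - (5, 2) = (-0.5, 4).

Step 2 — sample covariance matrix, S[i,j] = (1/(n-1)) · Σ_k (x_{k,i} - mean_i) · (x_{k,j} - mean_j), divisor n-1 = 3:
  S[A,A] = ((0.5)·(0.5) + (0.5)·(0.5) + (2.5)·(2.5) + (-3.5)·(-3.5)) / 3 = 19/3 = 6.3333
  S[A,B] = ((0.5)·(3) + (0.5)·(-5) + (2.5)·(1) + (-3.5)·(1)) / 3 = -2/3 = -0.6667
  S[B,B] = ((3)·(3) + (-5)·(-5) + (1)·(1) + (1)·(1)) / 3 = 36/3 = 12
  S = [[6.3333, -0.6667],
 [-0.6667, 12]].

Step 3 — invert S. det(S) = 6.3333·12 - (-0.6667)² = 75.5556.
  S^{-1} = (1/det) · [[d, -b], [-b, a]] = [[0.1588, 0.0088],
 [0.0088, 0.0838]].

Step 4 — quadratic form (x̄ - mu_0)^T · S^{-1} · (x̄ - mu_0):
  S^{-1} · (x̄ - mu_0) = (-0.0441, 0.3309),
  (x̄ - mu_0)^T · [...] = (-0.5)·(-0.0441) + (4)·(0.3309) = 1.3456.

Step 5 — scale by n: T² = 4 · 1.3456 = 5.3824.

T² ≈ 5.3824


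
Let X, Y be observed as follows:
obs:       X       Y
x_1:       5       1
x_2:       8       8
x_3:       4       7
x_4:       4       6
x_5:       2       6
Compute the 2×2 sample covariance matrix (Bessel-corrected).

Step 1 — column means:
  mean(X) = (5 + 8 + 4 + 4 + 2) / 5 = 23/5 = 4.6
  mean(Y) = (1 + 8 + 7 + 6 + 6) / 5 = 28/5 = 5.6

Step 2 — sample covariance S[i,j] = (1/(n-1)) · Σ_k (x_{k,i} - mean_i) · (x_{k,j} - mean_j), with n-1 = 4.
  S[X,X] = ((0.4)·(0.4) + (3.4)·(3.4) + (-0.6)·(-0.6) + (-0.6)·(-0.6) + (-2.6)·(-2.6)) / 4 = 19.2/4 = 4.8
  S[X,Y] = ((0.4)·(-4.6) + (3.4)·(2.4) + (-0.6)·(1.4) + (-0.6)·(0.4) + (-2.6)·(0.4)) / 4 = 4.2/4 = 1.05
  S[Y,Y] = ((-4.6)·(-4.6) + (2.4)·(2.4) + (1.4)·(1.4) + (0.4)·(0.4) + (0.4)·(0.4)) / 4 = 29.2/4 = 7.3

S is symmetric (S[j,i] = S[i,j]). Assembling:

S = [[4.8, 1.05],
 [1.05, 7.3]]


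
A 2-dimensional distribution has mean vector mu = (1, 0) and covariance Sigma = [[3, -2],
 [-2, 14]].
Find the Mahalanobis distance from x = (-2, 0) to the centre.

Step 1 — centre the observation: (x - mu) = (-3, 0).

Step 2 — invert Sigma. det(Sigma) = 3·14 - (-2)² = 38.
  Sigma^{-1} = (1/det) · [[d, -b], [-b, a]] = [[0.3684, 0.0526],
 [0.0526, 0.0789]].

Step 3 — form the quadratic (x - mu)^T · Sigma^{-1} · (x - mu):
  Sigma^{-1} · (x - mu) = (-1.1053, -0.1579).
  (x - mu)^T · [Sigma^{-1} · (x - mu)] = (-3)·(-1.1053) + (0)·(-0.1579) = 3.3158.

Step 4 — take square root: d = √(3.3158) ≈ 1.8209.

d(x, mu) = √(3.3158) ≈ 1.8209


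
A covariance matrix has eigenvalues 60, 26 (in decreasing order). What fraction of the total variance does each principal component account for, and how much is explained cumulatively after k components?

Step 1 — total variance = trace(Sigma) = Σ λ_i = 60 + 26 = 86.

Step 2 — fraction explained by component i = λ_i / Σ λ:
  PC1: 60/86 = 0.6977
  PC2: 26/86 = 0.3023

Step 3 — cumulative fraction after k components = (λ_1 + ... + λ_k) / Σ λ:
  k = 1: 60/86 = 0.6977
  k = 2: (60 + 26)/86 = 86/86 = 1

Summary (fraction, with percent):

explained: PC1 0.6977 (69.77%), PC2 0.3023 (30.23%);  cumulative: 0.6977, 1


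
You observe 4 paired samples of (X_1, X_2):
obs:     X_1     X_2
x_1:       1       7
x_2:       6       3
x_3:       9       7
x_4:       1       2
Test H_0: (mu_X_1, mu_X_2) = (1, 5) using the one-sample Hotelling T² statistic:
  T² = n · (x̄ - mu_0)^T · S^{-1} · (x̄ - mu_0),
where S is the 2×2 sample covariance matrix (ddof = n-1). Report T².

Step 1 — sample mean vector:
  mean(X_1) = (1 + 6 + 9 + 1) / 4 = 17/4 = 4.25
  mean(X_2) = (7 + 3 + 7 + 2) / 4 = 19/4 = 4.75
  x̄ = (4.25, 4.75),  deviation x̄ - mu_0 = (4.25, 4.75) - (1, 5) = (3.25, -0.25).

Step 2 — sample covariance matrix, S[i,j] = (1/(n-1)) · Σ_k (x_{k,i} - mean_i) · (x_{k,j} - mean_j), divisor n-1 = 3:
  S[X_1,X_1] = ((-3.25)·(-3.25) + (1.75)·(1.75) + (4.75)·(4.75) + (-3.25)·(-3.25)) / 3 = 46.75/3 = 15.5833
  S[X_1,X_2] = ((-3.25)·(2.25) + (1.75)·(-1.75) + (4.75)·(2.25) + (-3.25)·(-2.75)) / 3 = 9.25/3 = 3.0833
  S[X_2,X_2] = ((2.25)·(2.25) + (-1.75)·(-1.75) + (2.25)·(2.25) + (-2.75)·(-2.75)) / 3 = 20.75/3 = 6.9167
  S = [[15.5833, 3.0833],
 [3.0833, 6.9167]].

Step 3 — invert S. det(S) = 15.5833·6.9167 - (3.0833)² = 98.2778.
  S^{-1} = (1/det) · [[d, -b], [-b, a]] = [[0.0704, -0.0314],
 [-0.0314, 0.1586]].

Step 4 — quadratic form (x̄ - mu_0)^T · S^{-1} · (x̄ - mu_0):
  S^{-1} · (x̄ - mu_0) = (0.2366, -0.1416),
  (x̄ - mu_0)^T · [...] = (3.25)·(0.2366) + (-0.25)·(-0.1416) = 0.8043.

Step 5 — scale by n: T² = 4 · 0.8043 = 3.2171.

T² ≈ 3.2171
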